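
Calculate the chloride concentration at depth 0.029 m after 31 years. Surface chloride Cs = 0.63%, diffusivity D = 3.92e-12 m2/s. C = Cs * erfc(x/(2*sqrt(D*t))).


t_seconds = 31 * 365.25 * 24 * 3600 = 978285600.0 s
arg = 0.029 / (2 * sqrt(3.92e-12 * 978285600.0))
= 0.2341
erfc(0.2341) = 0.7405
C = 0.63 * 0.7405 = 0.4665%

0.4665


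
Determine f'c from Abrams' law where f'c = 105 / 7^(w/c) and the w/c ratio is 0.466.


f'c = 105 / 7^0.466
= 105 / 2.476
= 42.4 MPa

42.4


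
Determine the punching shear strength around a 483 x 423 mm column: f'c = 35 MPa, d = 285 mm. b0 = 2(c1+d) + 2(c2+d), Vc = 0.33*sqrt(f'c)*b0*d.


b0 = 2*(483 + 285) + 2*(423 + 285) = 2952 mm
Vc = 0.33 * sqrt(35) * 2952 * 285 / 1000
= 1642.51 kN

1642.51


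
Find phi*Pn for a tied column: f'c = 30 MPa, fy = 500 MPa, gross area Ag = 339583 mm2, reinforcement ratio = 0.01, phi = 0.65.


Ast = rho * Ag = 0.01 * 339583 = 3395.83 mm2
phi*Pn = 0.65 * 0.80 * (0.85 * 30 * (339583 - 3395.83) + 500 * 3395.83) / 1000
= 5340.76 kN

5340.76


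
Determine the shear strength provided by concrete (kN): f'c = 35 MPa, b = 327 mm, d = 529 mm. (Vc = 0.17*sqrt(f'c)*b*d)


Vc = 0.17 * sqrt(35) * 327 * 529 / 1000
= 173.97 kN

173.97


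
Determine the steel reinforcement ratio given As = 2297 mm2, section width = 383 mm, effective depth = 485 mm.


rho = As / (b * d)
= 2297 / (383 * 485)
= 0.0124

0.0124


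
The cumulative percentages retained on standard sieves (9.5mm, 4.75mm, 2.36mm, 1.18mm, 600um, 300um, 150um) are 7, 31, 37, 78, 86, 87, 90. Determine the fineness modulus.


FM = sum(cumulative % retained) / 100
= 416 / 100
= 4.16

4.16


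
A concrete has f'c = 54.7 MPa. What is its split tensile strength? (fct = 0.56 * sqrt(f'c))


fct = 0.56 * sqrt(54.7)
= 0.56 * 7.396
= 4.142 MPa

4.142


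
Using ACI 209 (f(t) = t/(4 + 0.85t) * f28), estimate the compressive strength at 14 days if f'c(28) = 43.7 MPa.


f(14) = 14 / (4 + 0.85 * 14) * 43.7
= 14 / 15.9 * 43.7
= 38.48 MPa

38.48


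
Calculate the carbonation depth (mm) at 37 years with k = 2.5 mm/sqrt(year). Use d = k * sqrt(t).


depth = k * sqrt(t)
= 2.5 * sqrt(37)
= 15.21 mm

15.21


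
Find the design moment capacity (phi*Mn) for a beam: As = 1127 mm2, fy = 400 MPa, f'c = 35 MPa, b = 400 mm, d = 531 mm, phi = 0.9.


a = As * fy / (0.85 * f'c * b)
= 1127 * 400 / (0.85 * 35 * 400)
= 37.8824 mm
Mn = As * fy * (d - a/2) / 10^6
= 230.8361 kN-m
phi*Mn = 0.9 * 230.8361 = 207.75 kN-m

207.75


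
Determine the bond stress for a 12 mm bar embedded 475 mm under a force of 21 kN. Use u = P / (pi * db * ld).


u = P / (pi * db * ld)
= 21 * 1000 / (pi * 12 * 475)
= 1.173 MPa

1.173


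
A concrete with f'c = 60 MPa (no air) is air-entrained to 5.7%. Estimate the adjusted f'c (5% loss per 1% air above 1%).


Strength loss = (5.7 - 1) * 5 = 23.5%
f'c = 60 * (1 - 23.5/100)
= 45.9 MPa

45.9


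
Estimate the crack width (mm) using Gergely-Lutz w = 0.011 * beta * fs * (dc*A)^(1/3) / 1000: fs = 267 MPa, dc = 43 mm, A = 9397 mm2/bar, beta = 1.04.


w = 0.011 * beta * fs * (dc * A)^(1/3) / 1000
= 0.011 * 1.04 * 267 * (43 * 9397)^(1/3) / 1000
= 0.226 mm

0.226


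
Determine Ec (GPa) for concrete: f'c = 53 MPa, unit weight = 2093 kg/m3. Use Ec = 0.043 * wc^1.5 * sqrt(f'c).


Ec = 0.043 * 2093^1.5 * sqrt(53) / 1000
= 29.98 GPa

29.98


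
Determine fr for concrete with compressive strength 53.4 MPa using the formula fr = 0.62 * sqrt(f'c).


fr = 0.62 * sqrt(53.4)
= 4.531 MPa

4.531


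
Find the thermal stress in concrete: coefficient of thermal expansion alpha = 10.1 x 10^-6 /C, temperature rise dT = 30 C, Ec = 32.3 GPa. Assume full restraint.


sigma = alpha * dT * Ec
= 10.1e-6 * 30 * 32.3 * 1000
= 9.787 MPa

9.787


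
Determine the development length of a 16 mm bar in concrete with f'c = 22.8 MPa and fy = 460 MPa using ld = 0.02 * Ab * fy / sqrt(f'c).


Ab = pi * 16^2 / 4 = 201.062 mm2
ld = 0.02 * 201.062 * 460 / sqrt(22.8)
= 387.4 mm

387.4


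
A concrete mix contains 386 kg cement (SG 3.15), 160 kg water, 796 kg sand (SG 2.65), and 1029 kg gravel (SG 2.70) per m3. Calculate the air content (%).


Vol cement = 386 / (3.15 * 1000) = 0.12254 m3
Vol water = 160 / 1000 = 0.16 m3
Vol sand = 796 / (2.65 * 1000) = 0.300377 m3
Vol gravel = 1029 / (2.70 * 1000) = 0.381111 m3
Total solid + water volume = 0.964028 m3
Air = (1 - 0.964028) * 100 = 3.6%

3.6


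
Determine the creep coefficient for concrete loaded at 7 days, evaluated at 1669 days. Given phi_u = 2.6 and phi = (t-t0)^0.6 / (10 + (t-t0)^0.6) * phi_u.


dt = 1669 - 7 = 1662
phi = 1662^0.6 / (10 + 1662^0.6) * 2.6
= 2.328

2.328


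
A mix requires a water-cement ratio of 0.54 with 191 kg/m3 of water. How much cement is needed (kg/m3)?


Cement = water / (w/c)
= 191 / 0.54
= 353.7 kg/m3

353.7


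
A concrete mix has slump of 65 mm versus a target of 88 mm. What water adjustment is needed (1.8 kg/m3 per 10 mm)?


Difference = 88 - 65 = 23 mm
Water adjustment = 23 * 1.8 / 10 = 4.1 kg/m3

4.1


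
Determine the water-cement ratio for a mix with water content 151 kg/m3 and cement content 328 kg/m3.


w/c = water / cement
w/c = 151 / 328 = 0.46

0.46


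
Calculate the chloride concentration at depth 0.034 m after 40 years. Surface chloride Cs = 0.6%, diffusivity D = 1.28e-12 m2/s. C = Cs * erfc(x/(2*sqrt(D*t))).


t_seconds = 40 * 365.25 * 24 * 3600 = 1262304000.0 s
arg = 0.034 / (2 * sqrt(1.28e-12 * 1262304000.0))
= 0.4229
erfc(0.4229) = 0.5498
C = 0.6 * 0.5498 = 0.3299%

0.3299


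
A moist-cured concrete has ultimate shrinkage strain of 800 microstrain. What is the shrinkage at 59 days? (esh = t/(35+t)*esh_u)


esh(59) = 59 / (35 + 59) * 800
= 59 / 94 * 800
= 502.1 microstrain

502.1


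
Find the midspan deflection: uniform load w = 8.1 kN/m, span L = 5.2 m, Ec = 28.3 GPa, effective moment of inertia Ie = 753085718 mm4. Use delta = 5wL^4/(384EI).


Convert: L = 5.2 m = 5200 mm, Ec = 28.3 GPa = 28300 MPa
delta = 5 * 8.1 * 5200^4 / (384 * 28300 * 753085718)
= 3.62 mm

3.62


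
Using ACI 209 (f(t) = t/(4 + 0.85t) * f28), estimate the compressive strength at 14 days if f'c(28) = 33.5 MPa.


f(14) = 14 / (4 + 0.85 * 14) * 33.5
= 14 / 15.9 * 33.5
= 29.5 MPa

29.5


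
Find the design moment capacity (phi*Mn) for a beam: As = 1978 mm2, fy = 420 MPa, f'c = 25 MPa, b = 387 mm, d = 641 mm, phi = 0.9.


a = As * fy / (0.85 * f'c * b)
= 1978 * 420 / (0.85 * 25 * 387)
= 101.0196 mm
Mn = As * fy * (d - a/2) / 10^6
= 490.5556 kN-m
phi*Mn = 0.9 * 490.5556 = 441.5 kN-m

441.5


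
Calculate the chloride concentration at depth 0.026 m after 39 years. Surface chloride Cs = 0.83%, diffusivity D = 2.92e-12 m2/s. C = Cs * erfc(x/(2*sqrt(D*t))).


t_seconds = 39 * 365.25 * 24 * 3600 = 1230746400.0 s
arg = 0.026 / (2 * sqrt(2.92e-12 * 1230746400.0))
= 0.2169
erfc(0.2169) = 0.7591
C = 0.83 * 0.7591 = 0.63%

0.63


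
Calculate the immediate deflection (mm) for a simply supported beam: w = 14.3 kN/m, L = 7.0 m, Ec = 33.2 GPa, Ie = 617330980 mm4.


Convert: L = 7.0 m = 7000 mm, Ec = 33.2 GPa = 33200 MPa
delta = 5 * 14.3 * 7000^4 / (384 * 33200 * 617330980)
= 21.81 mm

21.81


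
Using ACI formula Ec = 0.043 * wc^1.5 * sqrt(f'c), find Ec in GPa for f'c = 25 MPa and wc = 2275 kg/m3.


Ec = 0.043 * 2275^1.5 * sqrt(25) / 1000
= 23.33 GPa

23.33


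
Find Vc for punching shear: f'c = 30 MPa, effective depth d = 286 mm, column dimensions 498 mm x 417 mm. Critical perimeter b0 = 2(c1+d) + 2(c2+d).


b0 = 2*(498 + 286) + 2*(417 + 286) = 2974 mm
Vc = 0.33 * sqrt(30) * 2974 * 286 / 1000
= 1537.38 kN

1537.38


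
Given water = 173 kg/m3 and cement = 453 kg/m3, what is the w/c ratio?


w/c = water / cement
w/c = 173 / 453 = 0.382

0.382


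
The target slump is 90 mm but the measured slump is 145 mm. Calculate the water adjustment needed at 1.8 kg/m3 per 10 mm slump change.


Difference = 90 - 145 = -55 mm
Water adjustment = -55 * 1.8 / 10 = -9.9 kg/m3

-9.9


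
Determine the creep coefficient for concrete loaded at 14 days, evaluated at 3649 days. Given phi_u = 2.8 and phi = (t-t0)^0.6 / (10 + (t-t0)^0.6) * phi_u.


dt = 3649 - 14 = 3635
phi = 3635^0.6 / (10 + 3635^0.6) * 2.8
= 2.609

2.609


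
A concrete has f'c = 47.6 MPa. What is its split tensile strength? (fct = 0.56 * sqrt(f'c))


fct = 0.56 * sqrt(47.6)
= 0.56 * 6.899
= 3.864 MPa

3.864


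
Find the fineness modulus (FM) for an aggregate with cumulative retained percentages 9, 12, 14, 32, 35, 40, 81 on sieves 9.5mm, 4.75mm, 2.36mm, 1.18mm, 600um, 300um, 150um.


FM = sum(cumulative % retained) / 100
= 223 / 100
= 2.23

2.23


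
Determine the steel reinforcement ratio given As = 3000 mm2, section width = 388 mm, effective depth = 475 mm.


rho = As / (b * d)
= 3000 / (388 * 475)
= 0.0163

0.0163


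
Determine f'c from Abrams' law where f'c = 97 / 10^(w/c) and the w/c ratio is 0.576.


f'c = 97 / 10^0.576
= 97 / 3.767
= 25.75 MPa

25.75


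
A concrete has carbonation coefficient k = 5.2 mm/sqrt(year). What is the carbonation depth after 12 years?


depth = k * sqrt(t)
= 5.2 * sqrt(12)
= 18.01 mm

18.01


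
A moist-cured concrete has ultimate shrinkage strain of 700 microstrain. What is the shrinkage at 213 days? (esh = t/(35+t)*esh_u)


esh(213) = 213 / (35 + 213) * 700
= 213 / 248 * 700
= 601.2 microstrain

601.2


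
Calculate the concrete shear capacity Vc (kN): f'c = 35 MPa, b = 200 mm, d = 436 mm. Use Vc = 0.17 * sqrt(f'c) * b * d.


Vc = 0.17 * sqrt(35) * 200 * 436 / 1000
= 87.7 kN

87.7


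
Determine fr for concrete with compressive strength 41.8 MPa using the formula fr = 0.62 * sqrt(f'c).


fr = 0.62 * sqrt(41.8)
= 4.008 MPa

4.008


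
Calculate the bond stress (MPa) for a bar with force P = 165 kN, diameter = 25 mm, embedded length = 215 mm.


u = P / (pi * db * ld)
= 165 * 1000 / (pi * 25 * 215)
= 9.771 MPa

9.771


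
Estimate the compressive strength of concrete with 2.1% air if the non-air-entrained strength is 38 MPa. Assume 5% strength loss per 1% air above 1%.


Strength loss = (2.1 - 1) * 5 = 5.5%
f'c = 38 * (1 - 5.5/100)
= 35.91 MPa

35.91


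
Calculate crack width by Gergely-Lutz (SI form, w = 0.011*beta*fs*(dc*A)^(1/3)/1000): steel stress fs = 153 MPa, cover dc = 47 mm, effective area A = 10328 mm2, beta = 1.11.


w = 0.011 * beta * fs * (dc * A)^(1/3) / 1000
= 0.011 * 1.11 * 153 * (47 * 10328)^(1/3) / 1000
= 0.147 mm

0.147


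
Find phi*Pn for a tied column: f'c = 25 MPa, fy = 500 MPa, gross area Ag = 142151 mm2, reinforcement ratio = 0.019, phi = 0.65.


Ast = rho * Ag = 0.019 * 142151 = 2700.869 mm2
phi*Pn = 0.65 * 0.80 * (0.85 * 25 * (142151 - 2700.869) + 500 * 2700.869) / 1000
= 2243.15 kN

2243.15


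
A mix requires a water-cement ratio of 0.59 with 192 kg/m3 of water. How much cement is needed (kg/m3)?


Cement = water / (w/c)
= 192 / 0.59
= 325.4 kg/m3

325.4


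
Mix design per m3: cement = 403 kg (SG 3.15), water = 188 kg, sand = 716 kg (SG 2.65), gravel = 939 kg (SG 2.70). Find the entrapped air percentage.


Vol cement = 403 / (3.15 * 1000) = 0.127937 m3
Vol water = 188 / 1000 = 0.188 m3
Vol sand = 716 / (2.65 * 1000) = 0.270189 m3
Vol gravel = 939 / (2.70 * 1000) = 0.347778 m3
Total solid + water volume = 0.933903 m3
Air = (1 - 0.933903) * 100 = 6.61%

6.61


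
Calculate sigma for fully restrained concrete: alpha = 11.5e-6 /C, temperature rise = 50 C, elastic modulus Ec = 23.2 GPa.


sigma = alpha * dT * Ec
= 11.5e-6 * 50 * 23.2 * 1000
= 13.34 MPa

13.34


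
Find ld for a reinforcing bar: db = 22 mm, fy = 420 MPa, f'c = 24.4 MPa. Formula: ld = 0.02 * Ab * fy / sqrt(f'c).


Ab = pi * 22^2 / 4 = 380.133 mm2
ld = 0.02 * 380.133 * 420 / sqrt(24.4)
= 646.4 mm

646.4


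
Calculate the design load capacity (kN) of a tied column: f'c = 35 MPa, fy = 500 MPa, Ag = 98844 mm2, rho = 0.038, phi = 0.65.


Ast = rho * Ag = 0.038 * 98844 = 3756.072 mm2
phi*Pn = 0.65 * 0.80 * (0.85 * 35 * (98844 - 3756.072) + 500 * 3756.072) / 1000
= 2447.59 kN

2447.59


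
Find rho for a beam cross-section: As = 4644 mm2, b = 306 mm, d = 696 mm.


rho = As / (b * d)
= 4644 / (306 * 696)
= 0.0218

0.0218


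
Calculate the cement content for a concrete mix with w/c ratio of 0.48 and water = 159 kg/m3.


Cement = water / (w/c)
= 159 / 0.48
= 331.2 kg/m3

331.2


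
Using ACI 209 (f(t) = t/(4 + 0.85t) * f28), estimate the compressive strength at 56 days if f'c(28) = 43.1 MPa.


f(56) = 56 / (4 + 0.85 * 56) * 43.1
= 56 / 51.6 * 43.1
= 46.78 MPa

46.78


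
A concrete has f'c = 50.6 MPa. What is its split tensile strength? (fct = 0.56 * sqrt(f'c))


fct = 0.56 * sqrt(50.6)
= 0.56 * 7.113
= 3.983 MPa

3.983


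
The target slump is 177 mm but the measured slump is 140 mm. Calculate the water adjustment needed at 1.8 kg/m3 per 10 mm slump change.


Difference = 177 - 140 = 37 mm
Water adjustment = 37 * 1.8 / 10 = 6.7 kg/m3

6.7


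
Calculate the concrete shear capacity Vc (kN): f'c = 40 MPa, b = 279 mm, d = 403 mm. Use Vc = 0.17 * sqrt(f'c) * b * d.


Vc = 0.17 * sqrt(40) * 279 * 403 / 1000
= 120.89 kN

120.89


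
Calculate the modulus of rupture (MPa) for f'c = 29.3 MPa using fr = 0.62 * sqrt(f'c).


fr = 0.62 * sqrt(29.3)
= 3.356 MPa

3.356


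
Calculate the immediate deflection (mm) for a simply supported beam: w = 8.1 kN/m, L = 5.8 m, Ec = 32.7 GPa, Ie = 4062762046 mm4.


Convert: L = 5.8 m = 5800 mm, Ec = 32.7 GPa = 32700 MPa
delta = 5 * 8.1 * 5800^4 / (384 * 32700 * 4062762046)
= 0.9 mm

0.9


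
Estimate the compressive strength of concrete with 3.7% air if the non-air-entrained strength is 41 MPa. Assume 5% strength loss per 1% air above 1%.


Strength loss = (3.7 - 1) * 5 = 13.5%
f'c = 41 * (1 - 13.5/100)
= 35.46 MPa

35.46


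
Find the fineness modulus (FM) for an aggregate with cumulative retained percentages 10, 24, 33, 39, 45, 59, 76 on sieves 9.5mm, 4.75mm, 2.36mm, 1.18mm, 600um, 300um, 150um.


FM = sum(cumulative % retained) / 100
= 286 / 100
= 2.86

2.86


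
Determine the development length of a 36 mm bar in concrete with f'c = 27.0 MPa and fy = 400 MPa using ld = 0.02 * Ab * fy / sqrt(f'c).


Ab = pi * 36^2 / 4 = 1017.876 mm2
ld = 0.02 * 1017.876 * 400 / sqrt(27.0)
= 1567.1 mm

1567.1


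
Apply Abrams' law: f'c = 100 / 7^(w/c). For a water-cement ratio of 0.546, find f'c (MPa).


f'c = 100 / 7^0.546
= 100 / 2.894
= 34.56 MPa

34.56


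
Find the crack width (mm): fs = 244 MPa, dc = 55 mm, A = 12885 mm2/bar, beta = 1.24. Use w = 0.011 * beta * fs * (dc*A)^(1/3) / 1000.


w = 0.011 * beta * fs * (dc * A)^(1/3) / 1000
= 0.011 * 1.24 * 244 * (55 * 12885)^(1/3) / 1000
= 0.297 mm

0.297


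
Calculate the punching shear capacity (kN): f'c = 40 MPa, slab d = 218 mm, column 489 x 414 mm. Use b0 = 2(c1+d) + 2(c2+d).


b0 = 2*(489 + 218) + 2*(414 + 218) = 2678 mm
Vc = 0.33 * sqrt(40) * 2678 * 218 / 1000
= 1218.46 kN

1218.46


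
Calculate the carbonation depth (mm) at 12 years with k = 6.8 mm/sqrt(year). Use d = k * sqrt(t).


depth = k * sqrt(t)
= 6.8 * sqrt(12)
= 23.56 mm

23.56


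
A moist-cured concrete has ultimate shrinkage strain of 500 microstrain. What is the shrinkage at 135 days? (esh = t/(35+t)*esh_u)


esh(135) = 135 / (35 + 135) * 500
= 135 / 170 * 500
= 397.1 microstrain

397.1


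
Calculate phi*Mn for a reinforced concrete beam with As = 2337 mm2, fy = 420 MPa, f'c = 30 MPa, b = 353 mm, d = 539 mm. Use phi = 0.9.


a = As * fy / (0.85 * f'c * b)
= 2337 * 420 / (0.85 * 30 * 353)
= 109.0418 mm
Mn = As * fy * (d - a/2) / 10^6
= 475.5356 kN-m
phi*Mn = 0.9 * 475.5356 = 427.98 kN-m

427.98


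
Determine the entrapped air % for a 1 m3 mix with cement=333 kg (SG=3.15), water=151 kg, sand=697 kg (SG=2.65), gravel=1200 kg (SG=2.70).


Vol cement = 333 / (3.15 * 1000) = 0.105714 m3
Vol water = 151 / 1000 = 0.151 m3
Vol sand = 697 / (2.65 * 1000) = 0.263019 m3
Vol gravel = 1200 / (2.70 * 1000) = 0.444444 m3
Total solid + water volume = 0.964178 m3
Air = (1 - 0.964178) * 100 = 3.58%

3.58


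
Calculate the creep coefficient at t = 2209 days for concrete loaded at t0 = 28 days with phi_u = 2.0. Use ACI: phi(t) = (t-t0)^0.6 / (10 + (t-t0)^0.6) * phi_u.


dt = 2209 - 28 = 2181
phi = 2181^0.6 / (10 + 2181^0.6) * 2.0
= 1.819

1.819


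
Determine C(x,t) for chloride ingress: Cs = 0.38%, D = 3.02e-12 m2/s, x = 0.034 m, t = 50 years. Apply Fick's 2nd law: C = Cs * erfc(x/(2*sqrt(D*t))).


t_seconds = 50 * 365.25 * 24 * 3600 = 1577880000.0 s
arg = 0.034 / (2 * sqrt(3.02e-12 * 1577880000.0))
= 0.2463
erfc(0.2463) = 0.7276
C = 0.38 * 0.7276 = 0.2765%

0.2765


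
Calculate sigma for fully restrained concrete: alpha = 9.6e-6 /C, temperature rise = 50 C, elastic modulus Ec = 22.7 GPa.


sigma = alpha * dT * Ec
= 9.6e-6 * 50 * 22.7 * 1000
= 10.896 MPa

10.896


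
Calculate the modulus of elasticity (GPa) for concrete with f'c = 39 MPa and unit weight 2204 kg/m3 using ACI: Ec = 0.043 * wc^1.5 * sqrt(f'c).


Ec = 0.043 * 2204^1.5 * sqrt(39) / 1000
= 27.79 GPa

27.79


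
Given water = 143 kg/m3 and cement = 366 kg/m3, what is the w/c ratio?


w/c = water / cement
w/c = 143 / 366 = 0.391

0.391


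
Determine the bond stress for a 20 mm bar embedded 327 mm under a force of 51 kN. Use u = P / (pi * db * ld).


u = P / (pi * db * ld)
= 51 * 1000 / (pi * 20 * 327)
= 2.482 MPa

2.482


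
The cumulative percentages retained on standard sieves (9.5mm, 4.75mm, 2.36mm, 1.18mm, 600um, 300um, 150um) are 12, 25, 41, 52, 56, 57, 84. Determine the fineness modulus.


FM = sum(cumulative % retained) / 100
= 327 / 100
= 3.27

3.27


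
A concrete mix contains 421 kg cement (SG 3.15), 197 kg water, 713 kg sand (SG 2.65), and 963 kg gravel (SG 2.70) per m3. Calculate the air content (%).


Vol cement = 421 / (3.15 * 1000) = 0.133651 m3
Vol water = 197 / 1000 = 0.197 m3
Vol sand = 713 / (2.65 * 1000) = 0.269057 m3
Vol gravel = 963 / (2.70 * 1000) = 0.356667 m3
Total solid + water volume = 0.956374 m3
Air = (1 - 0.956374) * 100 = 4.36%

4.36


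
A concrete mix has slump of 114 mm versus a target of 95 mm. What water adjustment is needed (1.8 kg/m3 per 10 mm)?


Difference = 95 - 114 = -19 mm
Water adjustment = -19 * 1.8 / 10 = -3.4 kg/m3

-3.4


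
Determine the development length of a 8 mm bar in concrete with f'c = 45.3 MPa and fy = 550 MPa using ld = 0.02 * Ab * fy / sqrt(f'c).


Ab = pi * 8^2 / 4 = 50.265 mm2
ld = 0.02 * 50.265 * 550 / sqrt(45.3)
= 82.2 mm

82.2


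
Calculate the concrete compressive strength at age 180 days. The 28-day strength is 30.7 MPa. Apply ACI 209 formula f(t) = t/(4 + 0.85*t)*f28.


f(180) = 180 / (4 + 0.85 * 180) * 30.7
= 180 / 157.0 * 30.7
= 35.2 MPa

35.2


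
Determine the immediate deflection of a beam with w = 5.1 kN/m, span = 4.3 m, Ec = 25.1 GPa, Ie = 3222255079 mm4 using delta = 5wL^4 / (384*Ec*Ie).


Convert: L = 4.3 m = 4300 mm, Ec = 25.1 GPa = 25100 MPa
delta = 5 * 5.1 * 4300^4 / (384 * 25100 * 3222255079)
= 0.28 mm

0.28


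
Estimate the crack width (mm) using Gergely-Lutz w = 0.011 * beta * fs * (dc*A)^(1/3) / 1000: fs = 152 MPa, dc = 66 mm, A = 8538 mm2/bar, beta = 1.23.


w = 0.011 * beta * fs * (dc * A)^(1/3) / 1000
= 0.011 * 1.23 * 152 * (66 * 8538)^(1/3) / 1000
= 0.17 mm

0.17


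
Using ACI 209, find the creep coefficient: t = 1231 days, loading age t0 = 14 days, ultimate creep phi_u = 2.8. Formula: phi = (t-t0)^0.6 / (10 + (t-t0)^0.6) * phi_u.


dt = 1231 - 14 = 1217
phi = 1217^0.6 / (10 + 1217^0.6) * 2.8
= 2.454

2.454


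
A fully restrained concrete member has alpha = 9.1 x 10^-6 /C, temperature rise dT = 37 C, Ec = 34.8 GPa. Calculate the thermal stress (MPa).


sigma = alpha * dT * Ec
= 9.1e-6 * 37 * 34.8 * 1000
= 11.717 MPa

11.717


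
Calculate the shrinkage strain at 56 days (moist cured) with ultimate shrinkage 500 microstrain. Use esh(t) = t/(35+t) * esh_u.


esh(56) = 56 / (35 + 56) * 500
= 56 / 91 * 500
= 307.7 microstrain

307.7


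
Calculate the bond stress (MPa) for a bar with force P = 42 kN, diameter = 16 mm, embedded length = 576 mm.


u = P / (pi * db * ld)
= 42 * 1000 / (pi * 16 * 576)
= 1.451 MPa

1.451


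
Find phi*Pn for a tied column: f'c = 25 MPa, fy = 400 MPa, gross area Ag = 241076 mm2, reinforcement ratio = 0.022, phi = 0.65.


Ast = rho * Ag = 0.022 * 241076 = 5303.672 mm2
phi*Pn = 0.65 * 0.80 * (0.85 * 25 * (241076 - 5303.672) + 400 * 5303.672) / 1000
= 3708.45 kN

3708.45


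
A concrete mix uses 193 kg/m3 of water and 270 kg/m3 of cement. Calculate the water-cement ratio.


w/c = water / cement
w/c = 193 / 270 = 0.715

0.715


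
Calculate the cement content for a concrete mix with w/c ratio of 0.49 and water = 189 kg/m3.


Cement = water / (w/c)
= 189 / 0.49
= 385.7 kg/m3

385.7


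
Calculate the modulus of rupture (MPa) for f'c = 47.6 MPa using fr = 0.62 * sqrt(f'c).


fr = 0.62 * sqrt(47.6)
= 4.278 MPa

4.278


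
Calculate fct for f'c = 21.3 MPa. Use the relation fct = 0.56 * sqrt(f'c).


fct = 0.56 * sqrt(21.3)
= 0.56 * 4.615
= 2.585 MPa

2.585


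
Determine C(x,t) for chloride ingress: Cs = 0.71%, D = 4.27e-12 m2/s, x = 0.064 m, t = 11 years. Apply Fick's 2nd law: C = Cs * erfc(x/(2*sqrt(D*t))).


t_seconds = 11 * 365.25 * 24 * 3600 = 347133600.0 s
arg = 0.064 / (2 * sqrt(4.27e-12 * 347133600.0))
= 0.8312
erfc(0.8312) = 0.2398
C = 0.71 * 0.2398 = 0.1703%

0.1703


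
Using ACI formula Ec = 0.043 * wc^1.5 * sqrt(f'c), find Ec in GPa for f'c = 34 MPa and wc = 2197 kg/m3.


Ec = 0.043 * 2197^1.5 * sqrt(34) / 1000
= 25.82 GPa

25.82


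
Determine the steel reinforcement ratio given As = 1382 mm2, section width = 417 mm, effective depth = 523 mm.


rho = As / (b * d)
= 1382 / (417 * 523)
= 0.0063

0.0063


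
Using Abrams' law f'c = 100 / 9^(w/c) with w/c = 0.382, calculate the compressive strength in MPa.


f'c = 100 / 9^0.382
= 100 / 2.315
= 43.2 MPa

43.2


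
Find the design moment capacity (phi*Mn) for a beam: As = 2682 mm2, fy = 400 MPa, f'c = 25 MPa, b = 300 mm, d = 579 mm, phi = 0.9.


a = As * fy / (0.85 * f'c * b)
= 2682 * 400 / (0.85 * 25 * 300)
= 168.2824 mm
Mn = As * fy * (d - a/2) / 10^6
= 530.8845 kN-m
phi*Mn = 0.9 * 530.8845 = 477.8 kN-m

477.8


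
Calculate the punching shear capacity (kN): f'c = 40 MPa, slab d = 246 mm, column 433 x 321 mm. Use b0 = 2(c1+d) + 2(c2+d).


b0 = 2*(433 + 246) + 2*(321 + 246) = 2492 mm
Vc = 0.33 * sqrt(40) * 2492 * 246 / 1000
= 1279.46 kN

1279.46


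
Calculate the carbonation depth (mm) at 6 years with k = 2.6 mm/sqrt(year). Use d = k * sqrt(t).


depth = k * sqrt(t)
= 2.6 * sqrt(6)
= 6.37 mm

6.37


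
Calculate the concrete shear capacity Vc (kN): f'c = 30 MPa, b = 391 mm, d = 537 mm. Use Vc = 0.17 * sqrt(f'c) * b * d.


Vc = 0.17 * sqrt(30) * 391 * 537 / 1000
= 195.51 kN

195.51


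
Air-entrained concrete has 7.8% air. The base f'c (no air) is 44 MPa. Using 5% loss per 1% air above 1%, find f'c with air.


Strength loss = (7.8 - 1) * 5 = 34.0%
f'c = 44 * (1 - 34.0/100)
= 29.04 MPa

29.04


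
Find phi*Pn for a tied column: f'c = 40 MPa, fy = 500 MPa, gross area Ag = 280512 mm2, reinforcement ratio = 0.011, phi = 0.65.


Ast = rho * Ag = 0.011 * 280512 = 3085.632 mm2
phi*Pn = 0.65 * 0.80 * (0.85 * 40 * (280512 - 3085.632) + 500 * 3085.632) / 1000
= 5707.16 kN

5707.16


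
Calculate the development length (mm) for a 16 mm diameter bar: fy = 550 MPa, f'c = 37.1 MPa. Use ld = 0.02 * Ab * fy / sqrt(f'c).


Ab = pi * 16^2 / 4 = 201.062 mm2
ld = 0.02 * 201.062 * 550 / sqrt(37.1)
= 363.1 mm

363.1


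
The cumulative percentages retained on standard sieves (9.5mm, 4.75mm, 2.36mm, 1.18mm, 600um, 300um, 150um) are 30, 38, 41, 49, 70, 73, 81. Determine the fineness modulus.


FM = sum(cumulative % retained) / 100
= 382 / 100
= 3.82

3.82


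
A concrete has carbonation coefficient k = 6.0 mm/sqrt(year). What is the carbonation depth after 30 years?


depth = k * sqrt(t)
= 6.0 * sqrt(30)
= 32.86 mm

32.86


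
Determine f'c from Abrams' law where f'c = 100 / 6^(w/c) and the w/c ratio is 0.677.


f'c = 100 / 6^0.677
= 100 / 3.364
= 29.73 MPa

29.73


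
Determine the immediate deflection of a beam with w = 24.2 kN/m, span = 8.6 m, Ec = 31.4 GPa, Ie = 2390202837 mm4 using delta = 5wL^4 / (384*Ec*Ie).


Convert: L = 8.6 m = 8600 mm, Ec = 31.4 GPa = 31400 MPa
delta = 5 * 24.2 * 8600^4 / (384 * 31400 * 2390202837)
= 22.97 mm

22.97


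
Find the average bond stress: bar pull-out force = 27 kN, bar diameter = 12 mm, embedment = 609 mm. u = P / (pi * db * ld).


u = P / (pi * db * ld)
= 27 * 1000 / (pi * 12 * 609)
= 1.176 MPa

1.176


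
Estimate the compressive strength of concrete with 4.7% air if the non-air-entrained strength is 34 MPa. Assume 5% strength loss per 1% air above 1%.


Strength loss = (4.7 - 1) * 5 = 18.5%
f'c = 34 * (1 - 18.5/100)
= 27.71 MPa

27.71


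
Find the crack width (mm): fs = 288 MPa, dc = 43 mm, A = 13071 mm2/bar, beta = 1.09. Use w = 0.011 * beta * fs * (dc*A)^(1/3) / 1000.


w = 0.011 * beta * fs * (dc * A)^(1/3) / 1000
= 0.011 * 1.09 * 288 * (43 * 13071)^(1/3) / 1000
= 0.285 mm

0.285


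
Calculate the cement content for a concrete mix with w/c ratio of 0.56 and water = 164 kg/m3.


Cement = water / (w/c)
= 164 / 0.56
= 292.9 kg/m3

292.9


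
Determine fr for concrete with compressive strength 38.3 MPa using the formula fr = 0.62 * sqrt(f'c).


fr = 0.62 * sqrt(38.3)
= 3.837 MPa

3.837


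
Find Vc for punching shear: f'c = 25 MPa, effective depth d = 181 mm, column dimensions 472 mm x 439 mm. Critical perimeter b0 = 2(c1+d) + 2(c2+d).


b0 = 2*(472 + 181) + 2*(439 + 181) = 2546 mm
Vc = 0.33 * sqrt(25) * 2546 * 181 / 1000
= 760.36 kN

760.36


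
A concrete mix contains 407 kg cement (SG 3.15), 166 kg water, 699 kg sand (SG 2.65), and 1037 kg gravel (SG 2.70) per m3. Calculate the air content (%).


Vol cement = 407 / (3.15 * 1000) = 0.129206 m3
Vol water = 166 / 1000 = 0.166 m3
Vol sand = 699 / (2.65 * 1000) = 0.263774 m3
Vol gravel = 1037 / (2.70 * 1000) = 0.384074 m3
Total solid + water volume = 0.943054 m3
Air = (1 - 0.943054) * 100 = 5.69%

5.69


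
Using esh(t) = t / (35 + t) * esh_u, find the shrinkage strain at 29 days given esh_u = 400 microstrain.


esh(29) = 29 / (35 + 29) * 400
= 29 / 64 * 400
= 181.2 microstrain

181.2


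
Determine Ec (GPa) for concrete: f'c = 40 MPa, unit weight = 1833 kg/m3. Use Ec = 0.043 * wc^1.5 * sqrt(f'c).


Ec = 0.043 * 1833^1.5 * sqrt(40) / 1000
= 21.34 GPa

21.34


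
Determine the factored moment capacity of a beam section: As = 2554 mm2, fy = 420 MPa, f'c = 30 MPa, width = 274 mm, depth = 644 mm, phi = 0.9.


a = As * fy / (0.85 * f'c * b)
= 2554 * 420 / (0.85 * 30 * 274)
= 153.5251 mm
Mn = As * fy * (d - a/2) / 10^6
= 608.4643 kN-m
phi*Mn = 0.9 * 608.4643 = 547.62 kN-m

547.62


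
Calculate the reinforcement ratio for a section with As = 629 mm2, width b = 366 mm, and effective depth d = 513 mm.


rho = As / (b * d)
= 629 / (366 * 513)
= 0.0034

0.0034


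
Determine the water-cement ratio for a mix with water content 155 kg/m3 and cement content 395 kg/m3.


w/c = water / cement
w/c = 155 / 395 = 0.392

0.392


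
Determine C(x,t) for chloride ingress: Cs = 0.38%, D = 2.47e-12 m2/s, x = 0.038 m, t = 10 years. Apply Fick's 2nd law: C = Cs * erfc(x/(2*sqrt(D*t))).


t_seconds = 10 * 365.25 * 24 * 3600 = 315576000.0 s
arg = 0.038 / (2 * sqrt(2.47e-12 * 315576000.0))
= 0.6805
erfc(0.6805) = 0.3358
C = 0.38 * 0.3358 = 0.1276%

0.1276


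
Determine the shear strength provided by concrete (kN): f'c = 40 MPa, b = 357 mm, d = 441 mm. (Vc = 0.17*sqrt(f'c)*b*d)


Vc = 0.17 * sqrt(40) * 357 * 441 / 1000
= 169.27 kN

169.27


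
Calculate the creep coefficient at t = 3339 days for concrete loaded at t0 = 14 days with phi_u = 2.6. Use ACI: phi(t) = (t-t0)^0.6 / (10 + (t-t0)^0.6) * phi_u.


dt = 3339 - 14 = 3325
phi = 3325^0.6 / (10 + 3325^0.6) * 2.6
= 2.414

2.414


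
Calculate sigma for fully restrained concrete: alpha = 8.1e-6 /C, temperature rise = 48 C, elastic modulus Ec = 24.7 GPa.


sigma = alpha * dT * Ec
= 8.1e-6 * 48 * 24.7 * 1000
= 9.603 MPa

9.603


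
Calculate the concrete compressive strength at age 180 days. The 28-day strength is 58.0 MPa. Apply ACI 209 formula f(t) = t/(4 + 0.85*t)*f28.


f(180) = 180 / (4 + 0.85 * 180) * 58.0
= 180 / 157.0 * 58.0
= 66.5 MPa

66.5


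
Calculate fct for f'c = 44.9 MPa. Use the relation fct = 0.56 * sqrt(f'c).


fct = 0.56 * sqrt(44.9)
= 0.56 * 6.701
= 3.752 MPa

3.752


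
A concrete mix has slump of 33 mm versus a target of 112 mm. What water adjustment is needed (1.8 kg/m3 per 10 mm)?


Difference = 112 - 33 = 79 mm
Water adjustment = 79 * 1.8 / 10 = 14.2 kg/m3

14.2


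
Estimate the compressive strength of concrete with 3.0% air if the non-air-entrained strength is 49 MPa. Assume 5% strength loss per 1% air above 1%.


Strength loss = (3.0 - 1) * 5 = 10.0%
f'c = 49 * (1 - 10.0/100)
= 44.1 MPa

44.1


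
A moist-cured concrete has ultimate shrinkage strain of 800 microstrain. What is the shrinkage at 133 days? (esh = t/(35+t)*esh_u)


esh(133) = 133 / (35 + 133) * 800
= 133 / 168 * 800
= 633.3 microstrain

633.3


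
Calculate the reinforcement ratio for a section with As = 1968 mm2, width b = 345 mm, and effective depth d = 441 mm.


rho = As / (b * d)
= 1968 / (345 * 441)
= 0.0129

0.0129


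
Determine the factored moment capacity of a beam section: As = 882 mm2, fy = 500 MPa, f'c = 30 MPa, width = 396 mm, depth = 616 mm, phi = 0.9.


a = As * fy / (0.85 * f'c * b)
= 882 * 500 / (0.85 * 30 * 396)
= 43.672 mm
Mn = As * fy * (d - a/2) / 10^6
= 262.0263 kN-m
phi*Mn = 0.9 * 262.0263 = 235.82 kN-m

235.82


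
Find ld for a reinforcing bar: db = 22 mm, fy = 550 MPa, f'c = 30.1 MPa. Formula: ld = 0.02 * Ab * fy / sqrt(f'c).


Ab = pi * 22^2 / 4 = 380.133 mm2
ld = 0.02 * 380.133 * 550 / sqrt(30.1)
= 762.2 mm

762.2


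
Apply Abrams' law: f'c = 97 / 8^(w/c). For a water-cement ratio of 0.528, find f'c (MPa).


f'c = 97 / 8^0.528
= 97 / 2.998
= 32.35 MPa

32.35


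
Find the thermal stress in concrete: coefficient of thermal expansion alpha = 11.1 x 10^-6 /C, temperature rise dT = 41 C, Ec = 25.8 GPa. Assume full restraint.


sigma = alpha * dT * Ec
= 11.1e-6 * 41 * 25.8 * 1000
= 11.742 MPa

11.742


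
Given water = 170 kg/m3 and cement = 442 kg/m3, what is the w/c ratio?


w/c = water / cement
w/c = 170 / 442 = 0.385

0.385


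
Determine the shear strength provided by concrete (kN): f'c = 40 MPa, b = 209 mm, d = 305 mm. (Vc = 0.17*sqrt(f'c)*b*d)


Vc = 0.17 * sqrt(40) * 209 * 305 / 1000
= 68.54 kN

68.54


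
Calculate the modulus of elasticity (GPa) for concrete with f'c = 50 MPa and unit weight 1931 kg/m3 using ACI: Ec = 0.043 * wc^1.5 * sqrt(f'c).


Ec = 0.043 * 1931^1.5 * sqrt(50) / 1000
= 25.8 GPa

25.8


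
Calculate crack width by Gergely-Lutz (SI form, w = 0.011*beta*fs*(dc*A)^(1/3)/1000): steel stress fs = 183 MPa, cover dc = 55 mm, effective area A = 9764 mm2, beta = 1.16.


w = 0.011 * beta * fs * (dc * A)^(1/3) / 1000
= 0.011 * 1.16 * 183 * (55 * 9764)^(1/3) / 1000
= 0.19 mm

0.19


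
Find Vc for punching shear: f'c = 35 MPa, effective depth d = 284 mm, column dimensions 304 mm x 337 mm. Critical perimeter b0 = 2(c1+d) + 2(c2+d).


b0 = 2*(304 + 284) + 2*(337 + 284) = 2418 mm
Vc = 0.33 * sqrt(35) * 2418 * 284 / 1000
= 1340.67 kN

1340.67


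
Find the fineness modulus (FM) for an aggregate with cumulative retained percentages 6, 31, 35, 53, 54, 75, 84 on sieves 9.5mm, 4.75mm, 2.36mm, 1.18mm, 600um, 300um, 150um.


FM = sum(cumulative % retained) / 100
= 338 / 100
= 3.38

3.38


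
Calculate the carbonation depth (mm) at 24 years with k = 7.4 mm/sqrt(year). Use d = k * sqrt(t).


depth = k * sqrt(t)
= 7.4 * sqrt(24)
= 36.25 mm

36.25


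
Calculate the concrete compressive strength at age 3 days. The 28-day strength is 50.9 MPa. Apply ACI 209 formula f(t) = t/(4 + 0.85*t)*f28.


f(3) = 3 / (4 + 0.85 * 3) * 50.9
= 3 / 6.55 * 50.9
= 23.31 MPa

23.31


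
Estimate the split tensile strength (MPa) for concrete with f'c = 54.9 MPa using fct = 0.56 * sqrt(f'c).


fct = 0.56 * sqrt(54.9)
= 0.56 * 7.409
= 4.149 MPa

4.149


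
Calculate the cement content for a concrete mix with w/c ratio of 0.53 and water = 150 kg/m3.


Cement = water / (w/c)
= 150 / 0.53
= 283.0 kg/m3

283.0


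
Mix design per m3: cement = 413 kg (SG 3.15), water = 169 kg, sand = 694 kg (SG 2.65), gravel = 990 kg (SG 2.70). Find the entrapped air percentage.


Vol cement = 413 / (3.15 * 1000) = 0.131111 m3
Vol water = 169 / 1000 = 0.169 m3
Vol sand = 694 / (2.65 * 1000) = 0.261887 m3
Vol gravel = 990 / (2.70 * 1000) = 0.366667 m3
Total solid + water volume = 0.928665 m3
Air = (1 - 0.928665) * 100 = 7.13%

7.13


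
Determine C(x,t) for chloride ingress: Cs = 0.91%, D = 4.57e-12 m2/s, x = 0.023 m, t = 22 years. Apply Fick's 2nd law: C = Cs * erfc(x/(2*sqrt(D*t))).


t_seconds = 22 * 365.25 * 24 * 3600 = 694267200.0 s
arg = 0.023 / (2 * sqrt(4.57e-12 * 694267200.0))
= 0.2042
erfc(0.2042) = 0.7728
C = 0.91 * 0.7728 = 0.7032%

0.7032


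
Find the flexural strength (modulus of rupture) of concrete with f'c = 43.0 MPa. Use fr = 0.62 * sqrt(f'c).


fr = 0.62 * sqrt(43.0)
= 4.066 MPa

4.066


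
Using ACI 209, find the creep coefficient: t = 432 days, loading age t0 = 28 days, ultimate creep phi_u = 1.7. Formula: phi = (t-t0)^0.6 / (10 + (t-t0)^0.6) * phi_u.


dt = 432 - 28 = 404
phi = 404^0.6 / (10 + 404^0.6) * 1.7
= 1.335

1.335


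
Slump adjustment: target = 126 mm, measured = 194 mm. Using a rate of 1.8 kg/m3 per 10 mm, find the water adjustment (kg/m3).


Difference = 126 - 194 = -68 mm
Water adjustment = -68 * 1.8 / 10 = -12.2 kg/m3

-12.2


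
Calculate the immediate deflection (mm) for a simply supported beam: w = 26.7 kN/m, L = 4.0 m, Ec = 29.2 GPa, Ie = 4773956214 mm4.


Convert: L = 4.0 m = 4000 mm, Ec = 29.2 GPa = 29200 MPa
delta = 5 * 26.7 * 4000^4 / (384 * 29200 * 4773956214)
= 0.64 mm

0.64


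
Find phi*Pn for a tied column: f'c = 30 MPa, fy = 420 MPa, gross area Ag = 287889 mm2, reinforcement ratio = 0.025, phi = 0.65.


Ast = rho * Ag = 0.025 * 287889 = 7197.225 mm2
phi*Pn = 0.65 * 0.80 * (0.85 * 30 * (287889 - 7197.225) + 420 * 7197.225) / 1000
= 5293.85 kN

5293.85


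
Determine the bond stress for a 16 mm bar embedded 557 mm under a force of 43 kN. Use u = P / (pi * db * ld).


u = P / (pi * db * ld)
= 43 * 1000 / (pi * 16 * 557)
= 1.536 MPa

1.536


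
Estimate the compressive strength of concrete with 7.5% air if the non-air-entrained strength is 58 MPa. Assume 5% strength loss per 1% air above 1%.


Strength loss = (7.5 - 1) * 5 = 32.5%
f'c = 58 * (1 - 32.5/100)
= 39.15 MPa

39.15


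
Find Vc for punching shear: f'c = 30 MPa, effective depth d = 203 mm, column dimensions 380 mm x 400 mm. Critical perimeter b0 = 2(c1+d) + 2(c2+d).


b0 = 2*(380 + 203) + 2*(400 + 203) = 2372 mm
Vc = 0.33 * sqrt(30) * 2372 * 203 / 1000
= 870.33 kN

870.33


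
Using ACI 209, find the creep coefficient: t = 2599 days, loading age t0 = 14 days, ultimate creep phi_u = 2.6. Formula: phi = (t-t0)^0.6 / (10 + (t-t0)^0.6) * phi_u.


dt = 2599 - 14 = 2585
phi = 2585^0.6 / (10 + 2585^0.6) * 2.6
= 2.386

2.386


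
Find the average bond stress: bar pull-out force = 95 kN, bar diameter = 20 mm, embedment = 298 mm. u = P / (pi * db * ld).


u = P / (pi * db * ld)
= 95 * 1000 / (pi * 20 * 298)
= 5.074 MPa

5.074


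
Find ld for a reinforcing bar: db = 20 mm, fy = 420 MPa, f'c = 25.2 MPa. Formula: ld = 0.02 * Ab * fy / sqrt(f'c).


Ab = pi * 20^2 / 4 = 314.159 mm2
ld = 0.02 * 314.159 * 420 / sqrt(25.2)
= 525.7 mm

525.7


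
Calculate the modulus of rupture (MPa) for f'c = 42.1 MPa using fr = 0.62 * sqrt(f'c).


fr = 0.62 * sqrt(42.1)
= 4.023 MPa

4.023


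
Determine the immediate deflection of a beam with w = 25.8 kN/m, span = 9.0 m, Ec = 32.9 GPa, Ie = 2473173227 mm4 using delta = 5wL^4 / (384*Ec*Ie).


Convert: L = 9.0 m = 9000 mm, Ec = 32.9 GPa = 32900 MPa
delta = 5 * 25.8 * 9000^4 / (384 * 32900 * 2473173227)
= 27.09 mm

27.09


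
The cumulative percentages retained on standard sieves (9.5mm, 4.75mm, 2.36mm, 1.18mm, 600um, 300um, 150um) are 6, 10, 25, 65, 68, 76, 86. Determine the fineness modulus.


FM = sum(cumulative % retained) / 100
= 336 / 100
= 3.36

3.36


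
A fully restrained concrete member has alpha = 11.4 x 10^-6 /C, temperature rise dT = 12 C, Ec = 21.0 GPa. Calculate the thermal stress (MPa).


sigma = alpha * dT * Ec
= 11.4e-6 * 12 * 21.0 * 1000
= 2.873 MPa

2.873


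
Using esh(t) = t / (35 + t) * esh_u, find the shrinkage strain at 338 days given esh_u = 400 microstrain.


esh(338) = 338 / (35 + 338) * 400
= 338 / 373 * 400
= 362.5 microstrain

362.5


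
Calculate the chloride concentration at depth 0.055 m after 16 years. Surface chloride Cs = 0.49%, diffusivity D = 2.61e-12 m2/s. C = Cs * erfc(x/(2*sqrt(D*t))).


t_seconds = 16 * 365.25 * 24 * 3600 = 504921600.0 s
arg = 0.055 / (2 * sqrt(2.61e-12 * 504921600.0))
= 0.7575
erfc(0.7575) = 0.284
C = 0.49 * 0.284 = 0.1392%

0.1392


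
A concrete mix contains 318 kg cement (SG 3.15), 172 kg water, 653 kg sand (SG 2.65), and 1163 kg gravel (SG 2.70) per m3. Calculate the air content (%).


Vol cement = 318 / (3.15 * 1000) = 0.100952 m3
Vol water = 172 / 1000 = 0.172 m3
Vol sand = 653 / (2.65 * 1000) = 0.246415 m3
Vol gravel = 1163 / (2.70 * 1000) = 0.430741 m3
Total solid + water volume = 0.950108 m3
Air = (1 - 0.950108) * 100 = 4.99%

4.99


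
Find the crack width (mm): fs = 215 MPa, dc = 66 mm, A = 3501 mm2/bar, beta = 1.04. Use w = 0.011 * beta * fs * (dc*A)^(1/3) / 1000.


w = 0.011 * beta * fs * (dc * A)^(1/3) / 1000
= 0.011 * 1.04 * 215 * (66 * 3501)^(1/3) / 1000
= 0.151 mm

0.151


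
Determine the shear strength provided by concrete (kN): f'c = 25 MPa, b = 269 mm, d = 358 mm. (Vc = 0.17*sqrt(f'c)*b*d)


Vc = 0.17 * sqrt(25) * 269 * 358 / 1000
= 81.86 kN

81.86


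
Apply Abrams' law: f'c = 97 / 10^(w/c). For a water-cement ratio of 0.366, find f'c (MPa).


f'c = 97 / 10^0.366
= 97 / 2.323
= 41.76 MPa

41.76


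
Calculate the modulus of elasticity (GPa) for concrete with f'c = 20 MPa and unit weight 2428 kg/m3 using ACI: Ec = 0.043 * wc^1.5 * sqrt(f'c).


Ec = 0.043 * 2428^1.5 * sqrt(20) / 1000
= 23.01 GPa

23.01


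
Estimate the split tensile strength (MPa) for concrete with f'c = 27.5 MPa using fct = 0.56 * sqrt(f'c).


fct = 0.56 * sqrt(27.5)
= 0.56 * 5.244
= 2.937 MPa

2.937


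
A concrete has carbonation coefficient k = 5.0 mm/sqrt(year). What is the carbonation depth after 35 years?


depth = k * sqrt(t)
= 5.0 * sqrt(35)
= 29.58 mm

29.58


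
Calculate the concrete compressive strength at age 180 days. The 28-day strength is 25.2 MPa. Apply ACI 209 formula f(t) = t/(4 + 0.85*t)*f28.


f(180) = 180 / (4 + 0.85 * 180) * 25.2
= 180 / 157.0 * 25.2
= 28.89 MPa

28.89


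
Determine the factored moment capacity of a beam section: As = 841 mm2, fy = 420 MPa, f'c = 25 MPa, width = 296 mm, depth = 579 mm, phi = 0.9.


a = As * fy / (0.85 * f'c * b)
= 841 * 420 / (0.85 * 25 * 296)
= 56.1558 mm
Mn = As * fy * (d - a/2) / 10^6
= 194.5967 kN-m
phi*Mn = 0.9 * 194.5967 = 175.14 kN-m

175.14


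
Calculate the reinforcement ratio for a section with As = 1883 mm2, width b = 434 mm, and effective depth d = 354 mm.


rho = As / (b * d)
= 1883 / (434 * 354)
= 0.0123

0.0123


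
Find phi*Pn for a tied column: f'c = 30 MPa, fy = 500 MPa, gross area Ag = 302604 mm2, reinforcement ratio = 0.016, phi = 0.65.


Ast = rho * Ag = 0.016 * 302604 = 4841.664 mm2
phi*Pn = 0.65 * 0.80 * (0.85 * 30 * (302604 - 4841.664) + 500 * 4841.664) / 1000
= 5207.16 kN

5207.16
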